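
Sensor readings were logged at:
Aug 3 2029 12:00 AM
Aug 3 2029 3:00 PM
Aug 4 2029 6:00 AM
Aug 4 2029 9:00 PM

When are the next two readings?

Aug 5 2029 12:00 PM, Aug 6 2029 3:00 AM

The interval is a steady 15 hours (15, 15, 15).
Aug 4 2029 9:00 PM + 15 h = Aug 5 2029 12:00 PM.
Aug 5 2029 12:00 PM + 15 h = Aug 6 2029 3:00 AM.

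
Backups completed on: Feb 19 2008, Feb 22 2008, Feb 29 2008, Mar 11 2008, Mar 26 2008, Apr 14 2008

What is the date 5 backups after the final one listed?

Intervals are 3, 7, 11, 15, 19 days — an arithmetic progression with common difference 4.
Next gap: 23 days. Apr 14 2008 + 23 days = May 7 2008.
Next gap: 27 days. May 7 2008 + 27 days = Jun 3 2008.
Next gap: 31 days. Jun 3 2008 + 31 days = Jul 4 2008.
Next gap: 35 days. Jul 4 2008 + 35 days = Aug 8 2008.
Next gap: 39 days. Aug 8 2008 + 39 days = Sep 16 2008.

Sep 16 2008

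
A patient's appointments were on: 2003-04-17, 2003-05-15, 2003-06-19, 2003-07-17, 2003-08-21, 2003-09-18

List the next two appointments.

2003-10-16, 2003-11-20

All dates are Thursdays, 28, 35, 28, 35, 28 days apart.
Specifically, the 3rd Thursday of each month.
October 2003 — 3rd Thursday is 2003-10-16.
November 2003 — 3rd Thursday is 2003-11-20.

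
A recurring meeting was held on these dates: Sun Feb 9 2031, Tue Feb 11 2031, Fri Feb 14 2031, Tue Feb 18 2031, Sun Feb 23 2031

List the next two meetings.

Gaps: 2, 3, 4, 5 days — each gap is 1 larger than the previous one.
Next gap: 6 days. Sun Feb 23 2031 + 6 days = Sat Mar 1 2031.
Next gap: 7 days. Sat Mar 1 2031 + 7 days = Sat Mar 8 2031.

Sat Mar 1 2031, Sat Mar 8 2031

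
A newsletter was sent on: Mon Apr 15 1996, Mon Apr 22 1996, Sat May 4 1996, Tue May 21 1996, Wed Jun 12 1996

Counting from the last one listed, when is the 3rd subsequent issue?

Mon Sep 16 1996

The spacing grows by 5 each time: 7, 12, 17, 22 days.
Next gap: 27 days. Wed Jun 12 1996 + 27 days = Tue Jul 9 1996.
Next gap: 32 days. Tue Jul 9 1996 + 32 days = Sat Aug 10 1996.
Next gap: 37 days. Sat Aug 10 1996 + 37 days = Mon Sep 16 1996.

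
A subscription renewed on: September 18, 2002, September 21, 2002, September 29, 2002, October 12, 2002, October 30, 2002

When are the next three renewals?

The spacing grows by 5 each time: 3, 8, 13, 18 days.
Next gap: 23 days. October 30, 2002 + 23 days = November 22, 2002.
Next gap: 28 days. November 22, 2002 + 28 days = December 20, 2002.
Next gap: 33 days. December 20, 2002 + 33 days = January 22, 2003.

November 22, 2002; December 20, 2002; January 22, 2003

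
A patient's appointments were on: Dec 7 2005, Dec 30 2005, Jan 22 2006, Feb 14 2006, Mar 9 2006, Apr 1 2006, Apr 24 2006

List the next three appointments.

Every event comes 23 days after the last (23, 23, 23, 23, 23, 23).
Apr 24 2006 + 23 days = May 17 2006.
May 17 2006 + 23 days = Jun 9 2006.
Jun 9 2006 + 23 days = Jul 2 2006.

May 17 2006, Jun 9 2006, Jul 2 2006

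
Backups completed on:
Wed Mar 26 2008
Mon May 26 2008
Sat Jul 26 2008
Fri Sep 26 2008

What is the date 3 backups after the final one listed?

Each date is the 26th; the gaps (61, 61, 62) track the month lengths.
The rule is the 26th of every 2 months.
Next: November 2008 → Wed Nov 26 2008.
Next: January 2009 → Mon Jan 26 2009.
March 2009: Thu Mar 26 2009.

Thu Mar 26 2009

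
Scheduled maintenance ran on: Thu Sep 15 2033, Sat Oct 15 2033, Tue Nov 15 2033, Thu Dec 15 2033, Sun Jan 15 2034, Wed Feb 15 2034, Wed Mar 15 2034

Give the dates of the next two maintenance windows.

Sat Apr 15 2034, Mon May 15 2034

The day-of-month is always 15 (30, 31, 30, 31, 31, 28 days between events).
So this recurs on the 15th of each month.
Next: April 2034 → Sat Apr 15 2034.
May 2034: Mon May 15 2034.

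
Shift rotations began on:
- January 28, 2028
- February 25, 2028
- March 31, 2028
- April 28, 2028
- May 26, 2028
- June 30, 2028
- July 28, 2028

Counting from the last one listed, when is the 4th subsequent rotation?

These are Fridays with 28, 35, 28, 28, 35, 28-day gaps.
Each is the final Friday of its month — March 31, 2028 is past the 28th, so '4th Friday' doesn't fit.
August 2028 ends with Friday August 25, 2028.
September 2028 ends with Friday September 29, 2028.
Last Friday of October 2028: October 27, 2028.
Last Friday of November 2028: November 24, 2028.

November 24, 2028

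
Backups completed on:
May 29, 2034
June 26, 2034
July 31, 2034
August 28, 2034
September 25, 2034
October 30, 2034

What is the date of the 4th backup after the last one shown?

February 26, 2035

Every date is a Monday; gaps 28, 35, 28, 28, 35 days.
Each is the last Monday of its month (at least one falls on the 29th or later, ruling out '4th Monday').
November 2034 ends with Monday November 27, 2034.
Last Monday of December 2034: December 25, 2034.
Last Monday of January 2035: January 29, 2035.
Last Monday of February 2035: February 26, 2035.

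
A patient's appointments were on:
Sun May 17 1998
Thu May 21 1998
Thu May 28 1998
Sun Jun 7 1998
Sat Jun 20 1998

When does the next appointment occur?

Mon Jul 6 1998

The spacing grows by 3 each time: 4, 7, 10, 13 days.
Next gap: 16 days. Sat Jun 20 1998 + 16 days = Mon Jul 6 1998.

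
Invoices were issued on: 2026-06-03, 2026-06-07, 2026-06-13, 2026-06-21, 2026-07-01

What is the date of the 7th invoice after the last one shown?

The spacing grows by 2 each time: 4, 6, 8, 10 days.
Next gap: 12 days. 2026-07-01 + 12 days = 2026-07-13.
Next gap: 14 days. 2026-07-13 + 14 days = 2026-07-27.
Next gap: 16 days. 2026-07-27 + 16 days = 2026-08-12.
Next gap: 18 days. 2026-08-12 + 18 days = 2026-08-30.
Next gap: 20 days. 2026-08-30 + 20 days = 2026-09-19.
Next gap: 22 days. 2026-09-19 + 22 days = 2026-10-11.
Next gap: 24 days. 2026-10-11 + 24 days = 2026-11-04.

2026-11-04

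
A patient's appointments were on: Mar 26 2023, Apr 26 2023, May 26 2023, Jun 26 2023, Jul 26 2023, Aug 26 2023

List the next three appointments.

Each date is the 26th; the gaps (31, 30, 31, 30, 31) track the month lengths.
The rule is the 26th of each month.
September 2023: Sep 26 2023.
Next: October 2023 → Oct 26 2023.
November 2023: Nov 26 2023.

Sep 26 2023, Oct 26 2023, Nov 26 2023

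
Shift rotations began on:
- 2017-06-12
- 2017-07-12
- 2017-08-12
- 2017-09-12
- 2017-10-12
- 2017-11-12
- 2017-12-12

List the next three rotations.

The day-of-month is always 12 (30, 31, 31, 30, 31, 30 days between events).
So this recurs on the 12th of each month.
Next: January 2018 → 2018-01-12.
February 2018: 2018-02-12.
Next: March 2018 → 2018-03-12.

2018-01-12, 2018-02-12, 2018-03-12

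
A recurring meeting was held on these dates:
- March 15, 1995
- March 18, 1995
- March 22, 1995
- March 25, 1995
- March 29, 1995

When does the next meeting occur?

Gaps: 3, 4, 3, 4 days — not constant, but cyclic with period 2.
The events fall on every Wednesday and Saturday.
The following Saturday is April 1, 1995.

April 1, 1995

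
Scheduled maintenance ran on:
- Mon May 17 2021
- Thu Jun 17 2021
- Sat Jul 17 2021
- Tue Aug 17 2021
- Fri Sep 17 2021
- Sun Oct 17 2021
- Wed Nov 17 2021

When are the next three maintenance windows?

The day-of-month is always 17 (31, 30, 31, 31, 30, 31 days between events).
So this recurs on the 17th of each month.
Next: December 2021 → Fri Dec 17 2021.
January 2022: Mon Jan 17 2022.
February 2022: Thu Feb 17 2022.

Fri Dec 17 2021, Mon Jan 17 2022, Thu Feb 17 2022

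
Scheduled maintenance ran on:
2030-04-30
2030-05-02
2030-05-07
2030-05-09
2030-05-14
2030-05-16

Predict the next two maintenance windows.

2030-05-21, 2030-05-23

Gaps: 2, 5, 2, 5, 2 days — not constant, but cyclic with period 2.
The events fall on every Tuesday and Thursday.
Next Tuesday: 2030-05-21.
Next Thursday: 2030-05-23.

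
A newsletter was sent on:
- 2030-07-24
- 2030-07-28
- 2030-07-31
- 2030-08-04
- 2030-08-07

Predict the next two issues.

The gap pattern 4, 3, 4, 3 repeats every 2 events.
These are the Wednesdays and Sundays of each week.
Next Sunday: 2030-08-11.
The following Wednesday is 2030-08-14.

2030-08-11, 2030-08-14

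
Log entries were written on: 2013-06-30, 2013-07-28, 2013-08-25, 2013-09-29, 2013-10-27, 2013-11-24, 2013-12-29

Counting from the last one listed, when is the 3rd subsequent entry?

2014-03-30

All Sundays; the gaps (28, 28, 35, 28, 28, 35) vary with month length.
This is the last Sunday of each month.
Last Sunday of January 2014: 2014-01-26.
February 2014 ends with Sunday 2014-02-23.
March 2014 ends with Sunday 2014-03-30.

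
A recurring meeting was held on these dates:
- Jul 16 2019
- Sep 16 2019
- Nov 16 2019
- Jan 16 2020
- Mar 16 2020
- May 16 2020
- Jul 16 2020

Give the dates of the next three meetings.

Each date is the 16th; the gaps (62, 61, 61, 60, 61, 61) track the month lengths.
The rule is the 16th of every 2 months.
September 2020: Sep 16 2020.
November 2020: Nov 16 2020.
Next: January 2021 → Jan 16 2021.

Sep 16 2020, Nov 16 2020, Jan 16 2021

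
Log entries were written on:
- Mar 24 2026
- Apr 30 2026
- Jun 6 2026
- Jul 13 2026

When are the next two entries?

Aug 19 2026, Sep 25 2026

The spacing is 37, 37, 37 days — always 37 days.
Jul 13 2026 + 37 days = Aug 19 2026.
Aug 19 2026 + 37 days = Sep 25 2026.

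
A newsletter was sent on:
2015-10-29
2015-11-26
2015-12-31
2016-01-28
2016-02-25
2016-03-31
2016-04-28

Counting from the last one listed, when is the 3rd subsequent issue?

2016-07-28

Every date is a Thursday; gaps 28, 35, 28, 28, 35, 28 days.
Each is the last Thursday of its month (at least one falls on the 29th or later, ruling out '4th Thursday').
May 2016 ends with Thursday 2016-05-26.
June 2016 ends with Thursday 2016-06-30.
Last Thursday of July 2016: 2016-07-28.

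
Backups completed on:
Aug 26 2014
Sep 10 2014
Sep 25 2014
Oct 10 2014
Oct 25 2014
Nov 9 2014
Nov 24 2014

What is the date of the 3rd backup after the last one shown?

Gaps between consecutive events: 15, 15, 15, 15, 15, 15 days — a constant 15-day interval.
Nov 24 2014 + 15 days = Dec 9 2014.
Dec 9 2014 + 15 days = Dec 24 2014.
Dec 24 2014 + 15 days = Jan 8 2015.

Jan 8 2015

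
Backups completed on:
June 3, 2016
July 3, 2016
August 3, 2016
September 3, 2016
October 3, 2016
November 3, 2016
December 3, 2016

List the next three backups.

The day-of-month is always 3 (30, 31, 31, 30, 31, 30 days between events).
So this recurs on the 3rd of each month.
Next: January 2017 → January 3, 2017.
February 2017: February 3, 2017.
Next: March 2017 → March 3, 2017.

January 3, 2017; February 3, 2017; March 3, 2017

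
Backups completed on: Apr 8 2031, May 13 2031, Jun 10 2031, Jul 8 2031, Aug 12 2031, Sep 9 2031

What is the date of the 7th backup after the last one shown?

Apr 13 2032

All dates are Tuesdays, 35, 28, 28, 35, 28 days apart.
Specifically, the 2nd Tuesday of each month.
October 2031 — 2nd Tuesday is Oct 14 2031.
November 2031 — 2nd Tuesday is Nov 11 2031.
December 2031 — 2nd Tuesday is Dec 9 2031.
2nd Tuesday of January 2032: Jan 13 2032.
February 2032 — 2nd Tuesday is Feb 10 2032.
2nd Tuesday of March 2032: Mar 9 2032.
April 2032 — 2nd Tuesday is Apr 13 2032.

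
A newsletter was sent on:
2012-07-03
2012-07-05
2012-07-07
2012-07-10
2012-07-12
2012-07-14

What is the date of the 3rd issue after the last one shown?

2012-07-21

Gaps: 2, 2, 3, 2, 2 days — not constant, but cyclic with period 3.
The events fall on every Tuesday, Thursday and Saturday.
Next Tuesday: 2012-07-17.
The following Thursday is 2012-07-19.
The following Saturday is 2012-07-21.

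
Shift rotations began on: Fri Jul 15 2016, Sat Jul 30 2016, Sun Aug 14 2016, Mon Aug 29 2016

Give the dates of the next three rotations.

Tue Sep 13 2016, Wed Sep 28 2016, Thu Oct 13 2016

The spacing is 15, 15, 15 days — always 15 days.
Mon Aug 29 2016 + 15 days = Tue Sep 13 2016.
Tue Sep 13 2016 + 15 days = Wed Sep 28 2016.
Wed Sep 28 2016 + 15 days = Thu Oct 13 2016.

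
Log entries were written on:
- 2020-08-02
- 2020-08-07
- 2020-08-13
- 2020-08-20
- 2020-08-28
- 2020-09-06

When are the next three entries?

2020-09-16, 2020-09-27, 2020-10-09

Gaps: 5, 6, 7, 8, 9 days — each gap is 1 larger than the previous one.
Next gap: 10 days. 2020-09-06 + 10 days = 2020-09-16.
Next gap: 11 days. 2020-09-16 + 11 days = 2020-09-27.
Next gap: 12 days. 2020-09-27 + 12 days = 2020-10-09.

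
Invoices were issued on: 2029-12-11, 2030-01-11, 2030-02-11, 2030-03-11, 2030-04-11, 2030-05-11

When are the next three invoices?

2030-06-11, 2030-07-11, 2030-08-11

Gaps: 31, 31, 28, 31, 30 days — not constant. Every event is on the 11th of the month.
Pattern: the 11th of each month.
Next: June 2030 → 2030-06-11.
Next: July 2030 → 2030-07-11.
August 2030: 2030-08-11.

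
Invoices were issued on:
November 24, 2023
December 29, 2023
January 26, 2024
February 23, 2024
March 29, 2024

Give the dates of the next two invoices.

April 26, 2024; May 31, 2024

These are Fridays with 35, 28, 28, 35-day gaps.
Each is the final Friday of its month — December 29, 2023 is past the 28th, so '4th Friday' doesn't fit.
April 2024 ends with Friday April 26, 2024.
Last Friday of May 2024: May 31, 2024.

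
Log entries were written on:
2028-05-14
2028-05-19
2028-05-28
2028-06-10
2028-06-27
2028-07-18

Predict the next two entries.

2028-08-12, 2028-09-10

The spacing grows by 4 each time: 5, 9, 13, 17, 21 days.
Next gap: 25 days. 2028-07-18 + 25 days = 2028-08-12.
Next gap: 29 days. 2028-08-12 + 29 days = 2028-09-10.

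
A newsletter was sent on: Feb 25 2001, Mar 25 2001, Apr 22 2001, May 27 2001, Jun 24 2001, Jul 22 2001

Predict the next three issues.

These are Sundays at 28- or 35-day spacing (28, 28, 35, 28, 28).
The pattern: 4th Sunday of the month.
August 2001 — 4th Sunday is Aug 26 2001.
September 2001 — 4th Sunday is Sep 23 2001.
4th Sunday of October 2001: Oct 28 2001.

Aug 26 2001, Sep 23 2001, Oct 28 2001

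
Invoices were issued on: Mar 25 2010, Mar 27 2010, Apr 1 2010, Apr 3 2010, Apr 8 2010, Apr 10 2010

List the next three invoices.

Apr 15 2010, Apr 17 2010, Apr 22 2010

The gap pattern 2, 5, 2, 5, 2 repeats every 2 events.
These are the Thursdays and Saturdays of each week.
Next Thursday: Apr 15 2010.
The following Saturday is Apr 17 2010.
Next Thursday: Apr 22 2010.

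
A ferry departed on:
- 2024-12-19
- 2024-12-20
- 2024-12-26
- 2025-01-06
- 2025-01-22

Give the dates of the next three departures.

Intervals are 1, 6, 11, 16 days — an arithmetic progression with common difference 5.
Next gap: 21 days. 2025-01-22 + 21 days = 2025-02-12.
Next gap: 26 days. 2025-02-12 + 26 days = 2025-03-10.
Next gap: 31 days. 2025-03-10 + 31 days = 2025-04-10.

2025-02-12, 2025-03-10, 2025-04-10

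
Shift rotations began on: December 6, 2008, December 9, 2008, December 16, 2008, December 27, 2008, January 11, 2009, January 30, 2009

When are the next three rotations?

Intervals are 3, 7, 11, 15, 19 days — an arithmetic progression with common difference 4.
Next gap: 23 days. January 30, 2009 + 23 days = February 22, 2009.
Next gap: 27 days. February 22, 2009 + 27 days = March 21, 2009.
Next gap: 31 days. March 21, 2009 + 31 days = April 21, 2009.

February 22, 2009; March 21, 2009; April 21, 2009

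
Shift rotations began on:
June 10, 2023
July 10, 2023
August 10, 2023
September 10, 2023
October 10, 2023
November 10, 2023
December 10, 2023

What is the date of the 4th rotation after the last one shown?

April 10, 2024

Gaps: 30, 31, 31, 30, 31, 30 days — not constant. Every event is on the 10th of the month.
Pattern: the 10th of each month.
Next: January 2024 → January 10, 2024.
Next: February 2024 → February 10, 2024.
March 2024: March 10, 2024.
April 2024: April 10, 2024.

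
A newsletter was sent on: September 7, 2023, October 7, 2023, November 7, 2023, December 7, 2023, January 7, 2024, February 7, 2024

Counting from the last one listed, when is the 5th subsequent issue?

Each date is the 7th; the gaps (30, 31, 30, 31, 31) track the month lengths.
The rule is the 7th of each month.
Next: March 2024 → March 7, 2024.
April 2024: April 7, 2024.
May 2024: May 7, 2024.
Next: June 2024 → June 7, 2024.
Next: July 2024 → July 7, 2024.

July 7, 2024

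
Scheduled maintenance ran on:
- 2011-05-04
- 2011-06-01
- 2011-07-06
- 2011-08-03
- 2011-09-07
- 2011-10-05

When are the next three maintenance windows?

2011-11-02, 2011-12-07, 2012-01-04

These are Wednesdays at 28- or 35-day spacing (28, 35, 28, 35, 28).
The pattern: 1st Wednesday of the month.
1st Wednesday of November 2011: 2011-11-02.
December 2011 — 1st Wednesday is 2011-12-07.
January 2012 — 1st Wednesday is 2012-01-04.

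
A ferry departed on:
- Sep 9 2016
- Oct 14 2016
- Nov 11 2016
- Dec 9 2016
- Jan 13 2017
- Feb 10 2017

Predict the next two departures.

Mar 10 2017, Apr 14 2017

These are Fridays at 28- or 35-day spacing (35, 28, 28, 35, 28).
The pattern: 2nd Friday of the month.
March 2017 — 2nd Friday is Mar 10 2017.
April 2017 — 2nd Friday is Apr 14 2017.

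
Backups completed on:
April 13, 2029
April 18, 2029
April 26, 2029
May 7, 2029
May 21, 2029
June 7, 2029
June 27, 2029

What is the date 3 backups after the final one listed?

The spacing grows by 3 each time: 5, 8, 11, 14, 17, 20 days.
Next gap: 23 days. June 27, 2029 + 23 days = July 20, 2029.
Next gap: 26 days. July 20, 2029 + 26 days = August 15, 2029.
Next gap: 29 days. August 15, 2029 + 29 days = September 13, 2029.

September 13, 2029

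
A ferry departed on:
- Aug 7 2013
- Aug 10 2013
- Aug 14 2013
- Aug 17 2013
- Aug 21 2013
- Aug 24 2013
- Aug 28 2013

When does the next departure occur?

Aug 31 2013

The gap pattern 3, 4, 3, 4, 3, 4 repeats every 2 events.
These are the Wednesdays and Saturdays of each week.
The following Saturday is Aug 31 2013.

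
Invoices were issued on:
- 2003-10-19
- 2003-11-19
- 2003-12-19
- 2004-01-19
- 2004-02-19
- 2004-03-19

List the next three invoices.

The day-of-month is always 19 (31, 30, 31, 31, 29 days between events).
So this recurs on the 19th of each month.
Next: April 2004 → 2004-04-19.
May 2004: 2004-05-19.
Next: June 2004 → 2004-06-19.

2004-04-19, 2004-05-19, 2004-06-19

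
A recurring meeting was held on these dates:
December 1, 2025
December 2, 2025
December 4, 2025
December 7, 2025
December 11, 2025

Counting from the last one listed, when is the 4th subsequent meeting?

January 6, 2026

Gaps: 1, 2, 3, 4 days — each gap is 1 larger than the previous one.
Next gap: 5 days. December 11, 2025 + 5 days = December 16, 2025.
Next gap: 6 days. December 16, 2025 + 6 days = December 22, 2025.
Next gap: 7 days. December 22, 2025 + 7 days = December 29, 2025.
Next gap: 8 days. December 29, 2025 + 8 days = January 6, 2026.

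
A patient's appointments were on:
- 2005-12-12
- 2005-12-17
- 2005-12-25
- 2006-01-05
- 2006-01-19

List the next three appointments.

The spacing grows by 3 each time: 5, 8, 11, 14 days.
Next gap: 17 days. 2006-01-19 + 17 days = 2006-02-05.
Next gap: 20 days. 2006-02-05 + 20 days = 2006-02-25.
Next gap: 23 days. 2006-02-25 + 23 days = 2006-03-20.

2006-02-05, 2006-02-25, 2006-03-20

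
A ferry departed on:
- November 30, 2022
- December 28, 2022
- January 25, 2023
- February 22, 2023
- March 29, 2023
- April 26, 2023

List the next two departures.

May 31, 2023; June 28, 2023

Every date is a Wednesday; gaps 28, 28, 28, 35, 28 days.
Each is the last Wednesday of its month (at least one falls on the 29th or later, ruling out '4th Wednesday').
May 2023 ends with Wednesday May 31, 2023.
June 2023 ends with Wednesday June 28, 2023.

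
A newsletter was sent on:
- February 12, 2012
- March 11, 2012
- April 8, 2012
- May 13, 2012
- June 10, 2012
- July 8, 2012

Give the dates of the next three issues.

Gaps: 28, 28, 35, 28, 28 days — a mix of 28 and 35. Every date is a Sunday.
Each is the 2nd Sunday of its month.
2nd Sunday of August 2012: August 12, 2012.
2nd Sunday of September 2012: September 9, 2012.
October 2012 — 2nd Sunday is October 14, 2012.

August 12, 2012; September 9, 2012; October 14, 2012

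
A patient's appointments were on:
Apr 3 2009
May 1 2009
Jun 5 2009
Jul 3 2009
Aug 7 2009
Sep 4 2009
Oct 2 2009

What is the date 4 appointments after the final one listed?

Gaps: 28, 35, 28, 35, 28, 28 days — a mix of 28 and 35. Every date is a Friday.
Each is the 1st Friday of its month.
1st Friday of November 2009: Nov 6 2009.
1st Friday of December 2009: Dec 4 2009.
January 2010 — 1st Friday is Jan 1 2010.
February 2010 — 1st Friday is Feb 5 2010.

Feb 5 2010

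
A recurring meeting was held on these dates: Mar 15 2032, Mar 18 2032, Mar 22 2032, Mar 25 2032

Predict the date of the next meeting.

Mar 29 2032

Every event lands on a Monday or Thursday (gaps cycle 3, 4, 3).
So the schedule is: every Monday and Thursday.
The following Monday is Mar 29 2032.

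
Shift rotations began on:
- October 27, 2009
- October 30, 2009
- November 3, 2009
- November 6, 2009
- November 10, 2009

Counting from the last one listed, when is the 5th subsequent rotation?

November 27, 2009

Gaps: 3, 4, 3, 4 days — not constant, but cyclic with period 2.
The events fall on every Tuesday and Friday.
The following Friday is November 13, 2009.
Next Tuesday: November 17, 2009.
The following Friday is November 20, 2009.
The following Tuesday is November 24, 2009.
Next Friday: November 27, 2009.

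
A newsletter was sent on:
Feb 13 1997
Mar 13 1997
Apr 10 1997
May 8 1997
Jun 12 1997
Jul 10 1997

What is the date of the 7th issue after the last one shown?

All dates are Thursdays, 28, 28, 28, 35, 28 days apart.
Specifically, the 2nd Thursday of each month.
August 1997 — 2nd Thursday is Aug 14 1997.
September 1997 — 2nd Thursday is Sep 11 1997.
2nd Thursday of October 1997: Oct 9 1997.
2nd Thursday of November 1997: Nov 13 1997.
2nd Thursday of December 1997: Dec 11 1997.
2nd Thursday of January 1998: Jan 8 1998.
February 1998 — 2nd Thursday is Feb 12 1998.

Feb 12 1998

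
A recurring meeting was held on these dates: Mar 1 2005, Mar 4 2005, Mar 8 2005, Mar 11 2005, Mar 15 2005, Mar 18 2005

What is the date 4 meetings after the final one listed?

Gaps: 3, 4, 3, 4, 3 days — not constant, but cyclic with period 2.
The events fall on every Tuesday and Friday.
The following Tuesday is Mar 22 2005.
The following Friday is Mar 25 2005.
Next Tuesday: Mar 29 2005.
The following Friday is Apr 1 2005.

Apr 1 2005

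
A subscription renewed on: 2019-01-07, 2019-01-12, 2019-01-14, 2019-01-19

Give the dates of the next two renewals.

2019-01-21, 2019-01-26

The gap pattern 5, 2, 5 repeats every 2 events.
These are the Mondays and Saturdays of each week.
Next Monday: 2019-01-21.
Next Saturday: 2019-01-26.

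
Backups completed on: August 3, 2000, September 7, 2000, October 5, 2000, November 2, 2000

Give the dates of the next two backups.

These are Thursdays at 28- or 35-day spacing (35, 28, 28).
The pattern: 1st Thursday of the month.
December 2000 — 1st Thursday is December 7, 2000.
1st Thursday of January 2001: January 4, 2001.

December 7, 2000; January 4, 2001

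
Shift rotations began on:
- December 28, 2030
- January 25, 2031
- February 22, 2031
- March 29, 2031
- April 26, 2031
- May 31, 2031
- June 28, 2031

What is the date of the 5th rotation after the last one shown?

November 29, 2031

These are Saturdays with 28, 28, 35, 28, 35, 28-day gaps.
Each is the final Saturday of its month — March 29, 2031 is past the 28th, so '4th Saturday' doesn't fit.
Last Saturday of July 2031: July 26, 2031.
Last Saturday of August 2031: August 30, 2031.
Last Saturday of September 2031: September 27, 2031.
October 2031 ends with Saturday October 25, 2031.
November 2031 ends with Saturday November 29, 2031.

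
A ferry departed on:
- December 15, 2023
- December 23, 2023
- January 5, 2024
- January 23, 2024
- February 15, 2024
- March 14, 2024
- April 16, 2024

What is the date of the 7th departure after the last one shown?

April 22, 2025

The spacing grows by 5 each time: 8, 13, 18, 23, 28, 33 days.
Next gap: 38 days. April 16, 2024 + 38 days = May 24, 2024.
Next gap: 43 days. May 24, 2024 + 43 days = July 6, 2024.
Next gap: 48 days. July 6, 2024 + 48 days = August 23, 2024.
Next gap: 53 days. August 23, 2024 + 53 days = October 15, 2024.
Next gap: 58 days. October 15, 2024 + 58 days = December 12, 2024.
Next gap: 63 days. December 12, 2024 + 63 days = February 13, 2025.
Next gap: 68 days. February 13, 2025 + 68 days = April 22, 2025.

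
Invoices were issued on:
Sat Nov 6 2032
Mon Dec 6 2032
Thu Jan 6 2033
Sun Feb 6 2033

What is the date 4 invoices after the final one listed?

Gaps: 30, 31, 31 days — not constant. Every event is on the 6th of the month.
Pattern: the 6th of each month.
March 2033: Sun Mar 6 2033.
Next: April 2033 → Wed Apr 6 2033.
Next: May 2033 → Fri May 6 2033.
June 2033: Mon Jun 6 2033.

Mon Jun 6 2033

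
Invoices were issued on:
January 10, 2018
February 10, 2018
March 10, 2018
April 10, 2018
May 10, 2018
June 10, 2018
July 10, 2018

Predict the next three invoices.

August 10, 2018; September 10, 2018; October 10, 2018

The day-of-month is always 10 (31, 28, 31, 30, 31, 30 days between events).
So this recurs on the 10th of each month.
Next: August 2018 → August 10, 2018.
September 2018: September 10, 2018.
October 2018: October 10, 2018.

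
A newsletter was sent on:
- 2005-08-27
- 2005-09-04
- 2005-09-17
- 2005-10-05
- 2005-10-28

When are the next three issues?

The spacing grows by 5 each time: 8, 13, 18, 23 days.
Next gap: 28 days. 2005-10-28 + 28 days = 2005-11-25.
Next gap: 33 days. 2005-11-25 + 33 days = 2005-12-28.
Next gap: 38 days. 2005-12-28 + 38 days = 2006-02-04.

2005-11-25, 2005-12-28, 2006-02-04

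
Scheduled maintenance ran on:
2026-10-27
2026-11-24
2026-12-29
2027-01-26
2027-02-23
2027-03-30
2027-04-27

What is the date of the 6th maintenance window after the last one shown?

These are Tuesdays with 28, 35, 28, 28, 35, 28-day gaps.
Each is the final Tuesday of its month — 2026-12-29 is past the 28th, so '4th Tuesday' doesn't fit.
Last Tuesday of May 2027: 2027-05-25.
Last Tuesday of June 2027: 2027-06-29.
July 2027 ends with Tuesday 2027-07-27.
August 2027 ends with Tuesday 2027-08-31.
Last Tuesday of September 2027: 2027-09-28.
October 2027 ends with Tuesday 2027-10-26.

2027-10-26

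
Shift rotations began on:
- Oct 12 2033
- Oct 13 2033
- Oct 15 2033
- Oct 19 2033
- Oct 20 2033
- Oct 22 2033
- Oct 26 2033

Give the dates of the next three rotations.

Oct 27 2033, Oct 29 2033, Nov 2 2033

Gaps: 1, 2, 4, 1, 2, 4 days — not constant, but cyclic with period 3.
The events fall on every Wednesday, Thursday and Saturday.
The following Thursday is Oct 27 2033.
The following Saturday is Oct 29 2033.
Next Wednesday: Nov 2 2033.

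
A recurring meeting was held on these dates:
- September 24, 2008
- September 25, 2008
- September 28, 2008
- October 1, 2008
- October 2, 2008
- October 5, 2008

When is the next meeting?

Gaps: 1, 3, 3, 1, 3 days — not constant, but cyclic with period 3.
The events fall on every Wednesday, Thursday and Sunday.
The following Wednesday is October 8, 2008.

October 8, 2008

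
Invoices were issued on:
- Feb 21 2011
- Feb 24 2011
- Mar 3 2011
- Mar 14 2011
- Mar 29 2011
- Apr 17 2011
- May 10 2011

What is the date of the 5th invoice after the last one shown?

Nov 1 2011

The spacing grows by 4 each time: 3, 7, 11, 15, 19, 23 days.
Next gap: 27 days. May 10 2011 + 27 days = Jun 6 2011.
Next gap: 31 days. Jun 6 2011 + 31 days = Jul 7 2011.
Next gap: 35 days. Jul 7 2011 + 35 days = Aug 11 2011.
Next gap: 39 days. Aug 11 2011 + 39 days = Sep 19 2011.
Next gap: 43 days. Sep 19 2011 + 43 days = Nov 1 2011.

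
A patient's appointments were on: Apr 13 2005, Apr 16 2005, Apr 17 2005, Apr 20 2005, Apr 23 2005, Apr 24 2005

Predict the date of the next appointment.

Every event lands on a Wednesday or Saturday or Sunday (gaps cycle 3, 1, 3, 3, 1).
So the schedule is: every Wednesday, Saturday and Sunday.
Next Wednesday: Apr 27 2005.

Apr 27 2005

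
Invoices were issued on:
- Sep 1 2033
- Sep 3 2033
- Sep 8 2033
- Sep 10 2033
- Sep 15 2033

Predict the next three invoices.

Gaps: 2, 5, 2, 5 days — not constant, but cyclic with period 2.
The events fall on every Thursday and Saturday.
Next Saturday: Sep 17 2033.
The following Thursday is Sep 22 2033.
Next Saturday: Sep 24 2033.

Sep 17 2033, Sep 22 2033, Sep 24 2033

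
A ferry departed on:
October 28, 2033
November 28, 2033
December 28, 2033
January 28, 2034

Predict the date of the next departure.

February 28, 2034

Gaps: 31, 30, 31 days — not constant. Every event is on the 28th of the month.
Pattern: the 28th of each month.
February 2034: February 28, 2034.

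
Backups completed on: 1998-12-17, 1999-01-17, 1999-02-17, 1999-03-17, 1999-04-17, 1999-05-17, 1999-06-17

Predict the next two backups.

1999-07-17, 1999-08-17

Each date is the 17th; the gaps (31, 31, 28, 31, 30, 31) track the month lengths.
The rule is the 17th of each month.
Next: July 1999 → 1999-07-17.
Next: August 1999 → 1999-08-17.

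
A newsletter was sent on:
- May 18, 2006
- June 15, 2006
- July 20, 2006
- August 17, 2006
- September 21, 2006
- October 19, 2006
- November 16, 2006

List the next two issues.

December 21, 2006; January 18, 2007

These are Thursdays at 28- or 35-day spacing (28, 35, 28, 35, 28, 28).
The pattern: 3rd Thursday of the month.
3rd Thursday of December 2006: December 21, 2006.
3rd Thursday of January 2007: January 18, 2007.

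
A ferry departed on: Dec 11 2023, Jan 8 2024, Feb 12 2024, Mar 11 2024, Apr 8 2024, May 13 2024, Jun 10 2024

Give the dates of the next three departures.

Jul 8 2024, Aug 12 2024, Sep 9 2024

All dates are Mondays, 28, 35, 28, 28, 35, 28 days apart.
Specifically, the 2nd Monday of each month.
July 2024 — 2nd Monday is Jul 8 2024.
August 2024 — 2nd Monday is Aug 12 2024.
September 2024 — 2nd Monday is Sep 9 2024.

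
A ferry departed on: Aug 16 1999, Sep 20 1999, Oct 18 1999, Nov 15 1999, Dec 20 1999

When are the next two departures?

Jan 17 2000, Feb 21 2000

All dates are Mondays, 35, 28, 28, 35 days apart.
Specifically, the 3rd Monday of each month.
3rd Monday of January 2000: Jan 17 2000.
3rd Monday of February 2000: Feb 21 2000.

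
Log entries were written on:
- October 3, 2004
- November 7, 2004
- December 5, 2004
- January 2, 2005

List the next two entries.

Gaps: 35, 28, 28 days — a mix of 28 and 35. Every date is a Sunday.
Each is the 1st Sunday of its month.
February 2005 — 1st Sunday is February 6, 2005.
1st Sunday of March 2005: March 6, 2005.

February 6, 2005; March 6, 2005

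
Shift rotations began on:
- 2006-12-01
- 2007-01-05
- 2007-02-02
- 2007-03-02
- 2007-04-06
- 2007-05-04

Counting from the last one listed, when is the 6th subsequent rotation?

These are Fridays at 28- or 35-day spacing (35, 28, 28, 35, 28).
The pattern: 1st Friday of the month.
June 2007 — 1st Friday is 2007-06-01.
1st Friday of July 2007: 2007-07-06.
August 2007 — 1st Friday is 2007-08-03.
September 2007 — 1st Friday is 2007-09-07.
1st Friday of October 2007: 2007-10-05.
1st Friday of November 2007: 2007-11-02.

2007-11-02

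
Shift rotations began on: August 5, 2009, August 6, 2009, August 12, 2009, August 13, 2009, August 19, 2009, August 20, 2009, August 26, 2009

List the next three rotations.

The gap pattern 1, 6, 1, 6, 1, 6 repeats every 2 events.
These are the Wednesdays and Thursdays of each week.
The following Thursday is August 27, 2009.
Next Wednesday: September 2, 2009.
Next Thursday: September 3, 2009.

August 27, 2009; September 2, 2009; September 3, 2009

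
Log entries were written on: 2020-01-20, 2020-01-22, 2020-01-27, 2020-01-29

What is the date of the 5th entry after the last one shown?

Gaps: 2, 5, 2 days — not constant, but cyclic with period 2.
The events fall on every Monday and Wednesday.
The following Monday is 2020-02-03.
Next Wednesday: 2020-02-05.
The following Monday is 2020-02-10.
The following Wednesday is 2020-02-12.
Next Monday: 2020-02-17.

2020-02-17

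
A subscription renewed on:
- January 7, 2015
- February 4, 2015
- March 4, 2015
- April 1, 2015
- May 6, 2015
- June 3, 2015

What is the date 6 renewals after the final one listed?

December 2, 2015

All dates are Wednesdays, 28, 28, 28, 35, 28 days apart.
Specifically, the 1st Wednesday of each month.
1st Wednesday of July 2015: July 1, 2015.
August 2015 — 1st Wednesday is August 5, 2015.
1st Wednesday of September 2015: September 2, 2015.
October 2015 — 1st Wednesday is October 7, 2015.
1st Wednesday of November 2015: November 4, 2015.
1st Wednesday of December 2015: December 2, 2015.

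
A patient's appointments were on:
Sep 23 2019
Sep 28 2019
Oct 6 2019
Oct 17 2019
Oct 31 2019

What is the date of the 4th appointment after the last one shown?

Jan 25 2020

The spacing grows by 3 each time: 5, 8, 11, 14 days.
Next gap: 17 days. Oct 31 2019 + 17 days = Nov 17 2019.
Next gap: 20 days. Nov 17 2019 + 20 days = Dec 7 2019.
Next gap: 23 days. Dec 7 2019 + 23 days = Dec 30 2019.
Next gap: 26 days. Dec 30 2019 + 26 days = Jan 25 2020.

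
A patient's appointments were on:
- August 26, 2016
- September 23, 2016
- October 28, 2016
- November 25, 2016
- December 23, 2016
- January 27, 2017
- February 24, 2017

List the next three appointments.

These are Fridays at 28- or 35-day spacing (28, 35, 28, 28, 35, 28).
The pattern: 4th Friday of the month.
4th Friday of March 2017: March 24, 2017.
4th Friday of April 2017: April 28, 2017.
May 2017 — 4th Friday is May 26, 2017.

March 24, 2017; April 28, 2017; May 26, 2017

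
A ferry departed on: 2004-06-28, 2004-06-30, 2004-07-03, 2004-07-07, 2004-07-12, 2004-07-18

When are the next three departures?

2004-07-25, 2004-08-02, 2004-08-11

Intervals are 2, 3, 4, 5, 6 days — an arithmetic progression with common difference 1.
Next gap: 7 days. 2004-07-18 + 7 days = 2004-07-25.
Next gap: 8 days. 2004-07-25 + 8 days = 2004-08-02.
Next gap: 9 days. 2004-08-02 + 9 days = 2004-08-11.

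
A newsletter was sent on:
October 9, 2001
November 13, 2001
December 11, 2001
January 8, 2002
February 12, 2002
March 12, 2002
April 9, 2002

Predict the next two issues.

All dates are Tuesdays, 35, 28, 28, 35, 28, 28 days apart.
Specifically, the 2nd Tuesday of each month.
2nd Tuesday of May 2002: May 14, 2002.
2nd Tuesday of June 2002: June 11, 2002.

May 14, 2002; June 11, 2002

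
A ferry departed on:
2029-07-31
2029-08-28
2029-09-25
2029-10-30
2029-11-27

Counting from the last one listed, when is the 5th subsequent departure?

All Tuesdays; the gaps (28, 28, 35, 28) vary with month length.
This is the last Tuesday of each month.
Last Tuesday of December 2029: 2029-12-25.
Last Tuesday of January 2030: 2030-01-29.
Last Tuesday of February 2030: 2030-02-26.
Last Tuesday of March 2030: 2030-03-26.
April 2030 ends with Tuesday 2030-04-30.

2030-04-30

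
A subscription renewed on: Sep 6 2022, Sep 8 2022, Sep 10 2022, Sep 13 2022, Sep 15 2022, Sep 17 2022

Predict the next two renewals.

Every event lands on a Tuesday or Thursday or Saturday (gaps cycle 2, 2, 3, 2, 2).
So the schedule is: every Tuesday, Thursday and Saturday.
Next Tuesday: Sep 20 2022.
The following Thursday is Sep 22 2022.

Sep 20 2022, Sep 22 2022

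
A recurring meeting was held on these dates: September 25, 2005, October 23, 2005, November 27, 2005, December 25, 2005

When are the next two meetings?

January 22, 2006; February 26, 2006

These are Sundays at 28- or 35-day spacing (28, 35, 28).
The pattern: 4th Sunday of the month.
4th Sunday of January 2006: January 22, 2006.
February 2006 — 4th Sunday is February 26, 2006.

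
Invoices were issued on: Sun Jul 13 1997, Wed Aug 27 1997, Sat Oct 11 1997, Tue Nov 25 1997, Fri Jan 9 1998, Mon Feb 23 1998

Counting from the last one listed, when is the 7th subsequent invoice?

Gaps between consecutive events: 45, 45, 45, 45, 45 days — a constant 45-day interval.
Mon Feb 23 1998 + 45 days = Thu Apr 9 1998.
Thu Apr 9 1998 + 45 days = Sun May 24 1998.
Sun May 24 1998 + 45 days = Wed Jul 8 1998.
Wed Jul 8 1998 + 45 days = Sat Aug 22 1998.
Sat Aug 22 1998 + 45 days = Tue Oct 6 1998.
Tue Oct 6 1998 + 45 days = Fri Nov 20 1998.
Fri Nov 20 1998 + 45 days = Mon Jan 4 1999.

Mon Jan 4 1999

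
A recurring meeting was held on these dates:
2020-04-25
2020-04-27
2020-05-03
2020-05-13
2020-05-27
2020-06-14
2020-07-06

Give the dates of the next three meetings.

The spacing grows by 4 each time: 2, 6, 10, 14, 18, 22 days.
Next gap: 26 days. 2020-07-06 + 26 days = 2020-08-01.
Next gap: 30 days. 2020-08-01 + 30 days = 2020-08-31.
Next gap: 34 days. 2020-08-31 + 34 days = 2020-10-04.

2020-08-01, 2020-08-31, 2020-10-04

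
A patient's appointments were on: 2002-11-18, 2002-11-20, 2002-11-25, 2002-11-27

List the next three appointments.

2002-12-02, 2002-12-04, 2002-12-09

Gaps: 2, 5, 2 days — not constant, but cyclic with period 2.
The events fall on every Monday and Wednesday.
Next Monday: 2002-12-02.
The following Wednesday is 2002-12-04.
The following Monday is 2002-12-09.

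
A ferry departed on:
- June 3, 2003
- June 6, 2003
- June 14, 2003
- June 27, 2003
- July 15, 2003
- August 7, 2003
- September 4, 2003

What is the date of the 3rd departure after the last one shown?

December 27, 2003

Gaps: 3, 8, 13, 18, 23, 28 days — each gap is 5 larger than the previous one.
Next gap: 33 days. September 4, 2003 + 33 days = October 7, 2003.
Next gap: 38 days. October 7, 2003 + 38 days = November 14, 2003.
Next gap: 43 days. November 14, 2003 + 43 days = December 27, 2003.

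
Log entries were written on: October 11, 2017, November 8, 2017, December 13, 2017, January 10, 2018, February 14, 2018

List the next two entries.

March 14, 2018; April 11, 2018

These are Wednesdays at 28- or 35-day spacing (28, 35, 28, 35).
The pattern: 2nd Wednesday of the month.
March 2018 — 2nd Wednesday is March 14, 2018.
April 2018 — 2nd Wednesday is April 11, 2018.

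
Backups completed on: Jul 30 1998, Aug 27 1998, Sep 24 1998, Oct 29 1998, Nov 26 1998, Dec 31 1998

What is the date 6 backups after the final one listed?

Jun 24 1999

Every date is a Thursday; gaps 28, 28, 35, 28, 35 days.
Each is the last Thursday of its month (at least one falls on the 29th or later, ruling out '4th Thursday').
Last Thursday of January 1999: Jan 28 1999.
Last Thursday of February 1999: Feb 25 1999.
Last Thursday of March 1999: Mar 25 1999.
April 1999 ends with Thursday Apr 29 1999.
May 1999 ends with Thursday May 27 1999.
Last Thursday of June 1999: Jun 24 1999.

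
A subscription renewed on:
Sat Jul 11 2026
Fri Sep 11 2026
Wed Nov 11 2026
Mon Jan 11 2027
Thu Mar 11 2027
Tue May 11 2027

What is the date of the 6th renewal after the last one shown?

Thu May 11 2028

Each date is the 11th; the gaps (62, 61, 61, 59, 61) track the month lengths.
The rule is the 11th of every 2 months.
Next: July 2027 → Sun Jul 11 2027.
Next: September 2027 → Sat Sep 11 2027.
November 2027: Thu Nov 11 2027.
January 2028: Tue Jan 11 2028.
Next: March 2028 → Sat Mar 11 2028.
Next: May 2028 → Thu May 11 2028.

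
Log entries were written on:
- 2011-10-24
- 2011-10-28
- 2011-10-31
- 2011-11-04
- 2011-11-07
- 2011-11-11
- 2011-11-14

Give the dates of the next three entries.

The gap pattern 4, 3, 4, 3, 4, 3 repeats every 2 events.
These are the Mondays and Fridays of each week.
Next Friday: 2011-11-18.
Next Monday: 2011-11-21.
The following Friday is 2011-11-25.

2011-11-18, 2011-11-21, 2011-11-25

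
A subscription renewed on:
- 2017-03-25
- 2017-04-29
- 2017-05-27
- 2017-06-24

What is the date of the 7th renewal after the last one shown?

2018-01-27

Every date is a Saturday; gaps 35, 28, 28 days.
Each is the last Saturday of its month (at least one falls on the 29th or later, ruling out '4th Saturday').
July 2017 ends with Saturday 2017-07-29.
Last Saturday of August 2017: 2017-08-26.
September 2017 ends with Saturday 2017-09-30.
Last Saturday of October 2017: 2017-10-28.
November 2017 ends with Saturday 2017-11-25.
Last Saturday of December 2017: 2017-12-30.
Last Saturday of January 2018: 2018-01-27.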